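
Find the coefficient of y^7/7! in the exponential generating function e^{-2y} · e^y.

The EGF product rule gives c_7 = Σ_{k_1+k_2=7} C(7; k_1,k_2) · ∏ g_i(k_i), where e^{-2y} gives (-2)^k; e^y gives (1)^k.
g_1(k) for k = 0…7: 1, -2, 4, -8, 16, -32, 64, -128.
g_2(k) for k = 0…7: 1, 1, 1, 1, 1, 1, 1, 1.
c_7 = Σ_k C(7,k)·g_1(k)·g_2(7−k) = 1·1·1 + 7·(-2)·1 + 21·4·1 + 35·(-8)·1 + 35·16·1 + 21·(-32)·1 + 7·64·1 + 1·(-128)·1 = 1 − 14 + 84 − 280 + 560 − 672 + 448 − 128 = -1.

-1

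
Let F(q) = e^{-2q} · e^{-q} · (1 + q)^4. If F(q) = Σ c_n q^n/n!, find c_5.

-63

The EGF product rule gives c_5 = Σ_{k_1+k_2+k_3=5} C(5; k_1,k_2,k_3) · ∏ g_i(k_i), where e^{-2q} gives (-2)^k; e^{-q} gives (-1)^k; (1+q)^4 gives the falling factorial (4)_k.
g_1(k) for k = 0…5: 1, -2, 4, -8, 16, -32.
g_2(k) for k = 0…5: 1, -1, 1, -1, 1, -1.
g_3(k) for k = 0…5: 1, 4, 12, 24, 24, 0.
First combine the last two factors: h(k) = Σ_j C(k,j)·g_2(j)·g_3(k−j) for k = 0…5: 1, 3, 5, -1, -15, 19.
c_5 = Σ_k C(5,k)·g_1(k)·h(5−k) = 1·1·19 + 5·(-2)·(-15) + 10·4·(-1) + 10·(-8)·5 + 5·16·3 + 1·(-32)·1 = 19 + 150 − 40 − 400 + 240 − 32 = -63.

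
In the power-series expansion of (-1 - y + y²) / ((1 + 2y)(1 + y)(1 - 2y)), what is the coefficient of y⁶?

The denominator gives the recurrence a_n = −a_(n−1) + 4a_(n−2) + 4a_(n−3) for n ≥ 3; the numerator fixes a_0 = -1, a_1 = 0, a_2 = -3.
Iterating: -1, 0, -3, -1, -11, -5, -43, so a_6 = -43.

-43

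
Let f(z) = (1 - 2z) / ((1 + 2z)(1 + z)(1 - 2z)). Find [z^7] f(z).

Partial fractions give a closed form: a_n = (2)·(-2)^n + (-1)·(-1)^n.
At n = 7: a_7 = -255.

-255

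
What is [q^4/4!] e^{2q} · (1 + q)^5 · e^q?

2541

The EGF product rule gives c_4 = Σ_{k_1+k_2+k_3=4} C(4; k_1,k_2,k_3) · ∏ g_i(k_i), where e^{2q} gives (2)^k; (1+q)^5 gives the falling factorial (5)_k; e^q gives (1)^k.
g_1(k) for k = 0…4: 1, 2, 4, 8, 16.
g_2(k) for k = 0…4: 1, 5, 20, 60, 120.
g_3(k) for k = 0…4: 1, 1, 1, 1, 1.
First combine the last two factors: h(k) = Σ_j C(k,j)·g_2(j)·g_3(k−j) for k = 0…4: 1, 6, 31, 136, 501.
c_4 = Σ_k C(4,k)·g_1(k)·h(4−k) = 1·1·501 + 4·2·136 + 6·4·31 + 4·8·6 + 1·16·1 = 501 + 1088 + 744 + 192 + 16 = 2541.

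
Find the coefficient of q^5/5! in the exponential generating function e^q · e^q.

The EGF product rule gives c_5 = Σ_{k_1+k_2=5} C(5; k_1,k_2) · ∏ g_i(k_i), where e^q gives (1)^k; e^q gives (1)^k.
g_1(k) for k = 0…5: 1, 1, 1, 1, 1, 1.
g_2(k) for k = 0…5: 1, 1, 1, 1, 1, 1.
c_5 = Σ_k C(5,k)·g_1(k)·g_2(5−k) = 1·1·1 + 5·1·1 + 10·1·1 + 10·1·1 + 5·1·1 + 1·1·1 = 1 + 5 + 10 + 10 + 5 + 1 = 32.

32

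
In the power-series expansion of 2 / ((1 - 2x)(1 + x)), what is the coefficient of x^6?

Partial fractions give a closed form: a_n = (4/3)·2^n + (2/3)·(-1)^n.
At n = 6: a_6 = 86.

86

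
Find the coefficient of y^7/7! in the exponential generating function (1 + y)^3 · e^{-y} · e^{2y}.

The EGF product rule gives c_7 = Σ_{k_1+k_2+k_3=7} C(7; k_1,k_2,k_3) · ∏ g_i(k_i), where (1+y)^3 gives the falling factorial (3)_k; e^{-y} gives (-1)^k; e^{2y} gives (2)^k.
g_1(k) for k = 0…7: 1, 3, 6, 6, 0, 0, 0, 0.
g_2(k) for k = 0…7: 1, -1, 1, -1, 1, -1, 1, -1.
g_3(k) for k = 0…7: 1, 2, 4, 8, 16, 32, 64, 128.
First combine the last two factors: h(k) = Σ_j C(k,j)·g_2(j)·g_3(k−j) for k = 0…7: 1, 1, 1, 1, 1, 1, 1, 1.
c_7 = Σ_k C(7,k)·g_1(k)·h(7−k) = 1·1·1 + 7·3·1 + 21·6·1 + 35·6·1 = 1 + 21 + 126 + 210 = 358.

358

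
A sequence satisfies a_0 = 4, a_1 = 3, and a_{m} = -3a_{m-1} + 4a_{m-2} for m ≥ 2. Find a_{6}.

823

The ordinary generating function has denominator 1 + 3y - 4y^2.
Iterating the recurrence: a_0,…,a_{6} = 4, 3, 7, -9, 55, -201, 823.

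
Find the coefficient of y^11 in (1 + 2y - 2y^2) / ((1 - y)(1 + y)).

2

The denominator gives the recurrence a_n = a_(n−2) for n ≥ 3; the numerator fixes a_0 = 1, a_1 = 2, a_2 = -1.
Iterating: 1, 2, -1, 2, -1, 2, -1, 2, -1, 2, -1, 2, so a_11 = 2.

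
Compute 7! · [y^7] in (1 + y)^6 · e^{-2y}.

-800

The EGF product rule gives c_7 = Σ_{k_1+k_2=7} C(7; k_1,k_2) · ∏ g_i(k_i), where (1+y)^6 gives the falling factorial (6)_k; e^{-2y} gives (-2)^k.
g_1(k) for k = 0…7: 1, 6, 30, 120, 360, 720, 720, 0.
g_2(k) for k = 0…7: 1, -2, 4, -8, 16, -32, 64, -128.
c_7 = Σ_k C(7,k)·g_1(k)·g_2(7−k) = 1·1·(-128) + 7·6·64 + 21·30·(-32) + 35·120·16 + 35·360·(-8) + 21·720·4 + 7·720·(-2) = −128 + 2688 − 20160 + 67200 − 100800 + 60480 − 10080 = -800.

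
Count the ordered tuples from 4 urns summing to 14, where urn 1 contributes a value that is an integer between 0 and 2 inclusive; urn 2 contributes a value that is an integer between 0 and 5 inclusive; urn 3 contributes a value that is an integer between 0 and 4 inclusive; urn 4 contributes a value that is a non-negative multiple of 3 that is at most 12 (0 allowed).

30

The generating function for the choices is (1 + y + y²)·(1 + y + y² + y³ + y⁴ + y⁵)·(1 + y + y² + y³ + y⁴)·(1 + y³ + y⁶ + y⁹ + y¹²); the count is [y¹⁴].
(1 + y + y²) has coefficients 1,1,1 for degrees 0…2.
(1 + y + y² + y³ + y⁴ + y⁵) has coefficients 1,1,1,1,1,1,0,0,0,0,0,0,0,0,0 for degrees 0…14.
Multiplying by (1 + y + y² + y³ + y⁴) gives running coefficients 1,2,3,4,5,5,4,3,2,1,0,0,0,0,0 for degrees 0…14.
Finally multiplying by (1 + y³ + y⁶ + y⁹ + y¹²), the product of all factors after the first has coefficients 1,2,3,5,7,8,9,10,10,10,10,10,10,10,10 for degrees 0…14.
[y¹⁴] = 1·10 + 1·10 + 1·10 = 30.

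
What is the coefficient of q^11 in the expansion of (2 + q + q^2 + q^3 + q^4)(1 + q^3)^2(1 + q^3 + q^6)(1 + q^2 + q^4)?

20

(2 + q + q^2 + q^3 + q^4) has coefficients 2,1,1,1,1 for degrees 0…4.
(1 + q^3)^2 has coefficients 1,0,0,2,0,0,1,0,0,0,0,0 for degrees 0…11.
Multiplying by (1 + q^3 + q^6) gives running coefficients 1,0,0,3,0,0,4,0,0,3,0,0 for degrees 0…11.
Finally multiplying by (1 + q^2 + q^4), the product of all factors after the first has coefficients 1,0,1,3,1,3,4,3,4,3,4,3 for degrees 0…11.
[q^11] = 2·3 + 1·4 + 1·3 + 1·4 + 1·3 = 20.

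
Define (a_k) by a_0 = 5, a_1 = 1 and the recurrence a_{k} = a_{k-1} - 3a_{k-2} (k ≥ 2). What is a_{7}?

The ordinary generating function has denominator 1 - y + 3y^2.
Iterating the recurrence: a_0,…,a_{7} = 5, 1, -14, -17, 25, 76, 1, -227.

-227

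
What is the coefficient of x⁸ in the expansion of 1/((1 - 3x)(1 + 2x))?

4039

Partial fractions give a closed form: a_n = (3/5)·3^n + (2/5)·(-2)^n.
At n = 8: a_8 = 4039.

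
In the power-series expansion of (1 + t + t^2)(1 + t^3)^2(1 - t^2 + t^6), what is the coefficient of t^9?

(1 + t + t^2) has coefficients 1,1,1 for degrees 0…2.
(1 + t^3)^2 has coefficients 1,0,0,2,0,0,1,0,0,0 for degrees 0…9.
Finally multiplying by (1 - t^2 + t^6), the product of all factors after the first has coefficients 1,0,-1,2,0,-2,2,0,-1,2 for degrees 0…9.
[t^9] = 1·2 + 1·(-1) + 1·0 = 1.

1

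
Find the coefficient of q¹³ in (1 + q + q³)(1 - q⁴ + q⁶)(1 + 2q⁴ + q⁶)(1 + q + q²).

(1 + q + q³) has coefficients 1,1,0,1 for degrees 0…3.
(1 - q⁴ + q⁶) has coefficients 1,0,0,0,-1,0,1,0,0,0,0,0,0,0 for degrees 0…13.
Multiplying by (1 + 2q⁴ + q⁶) gives running coefficients 1,0,0,0,1,0,2,0,-2,0,1,0,1,0 for degrees 0…13.
Finally multiplying by (1 + q + q²), the product of all factors after the first has coefficients 1,1,1,0,1,1,3,2,0,-2,-1,1,2,1 for degrees 0…13.
[q¹³] = 1·1 + 1·2 + 1·(-1) = 2.

2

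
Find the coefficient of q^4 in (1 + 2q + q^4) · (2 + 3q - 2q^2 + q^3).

(1 + 2q + q^4) has coefficients 1,2,0,0,1 for degrees 0…4.
(2 + 3q - 2q^2 + q^3) has coefficients 2,3,-2,1,0 for degrees 0…4.
[q^4] = 1·0 + 2·1 + 1·2 = 4.

4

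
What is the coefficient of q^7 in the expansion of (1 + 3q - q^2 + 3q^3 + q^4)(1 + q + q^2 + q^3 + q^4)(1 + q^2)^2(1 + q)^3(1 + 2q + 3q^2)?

(1 + 3q - q^2 + 3q^3 + q^4) has coefficients 1,3,-1,3,1 for degrees 0…4.
(1 + q + q^2 + q^3 + q^4) has coefficients 1,1,1,1,1,0,0,0 for degrees 0…7.
Multiplying by (1 + q^2)^2 gives running coefficients 1,1,3,3,4,3,3,1 for degrees 0…7.
Multiplying by (1 + q)^3 gives running coefficients 1,4,9,16,23,27,27,23 for degrees 0…7.
Finally multiplying by (1 + 2q + 3q^2), the product of all factors after the first has coefficients 1,6,20,46,82,121,150,158 for degrees 0…7.
[q^7] = 1·158 + 3·150 − 1·121 + 3·82 + 1·46 = 779.

779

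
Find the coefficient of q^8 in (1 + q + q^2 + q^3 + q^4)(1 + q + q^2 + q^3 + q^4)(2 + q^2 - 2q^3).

-3

(1 + q + q^2 + q^3 + q^4) has coefficients 1,1,1,1,1 for degrees 0…4.
(1 + q + q^2 + q^3 + q^4) has coefficients 1,1,1,1,1,0,0,0,0 for degrees 0…8.
Finally multiplying by (2 + q^2 - 2q^3), the product of all factors after the first has coefficients 2,2,3,1,1,-1,-1,-2,0 for degrees 0…8.
[q^8] = 1·0 + 1·(-2) + 1·(-1) + 1·(-1) + 1·1 = -3.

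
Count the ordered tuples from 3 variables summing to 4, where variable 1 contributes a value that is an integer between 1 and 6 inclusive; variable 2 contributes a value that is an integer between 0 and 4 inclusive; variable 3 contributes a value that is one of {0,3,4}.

5

The generating function for the choices is (q + q² + q³ + q⁴ + q⁵ + q⁶)·(1 + q + q² + q³ + q⁴)·(1 + q³ + q⁴); the count is [q⁴].
(q + q² + q³ + q⁴ + q⁵ + q⁶) has coefficients 0,1,1,1,1 for degrees 0…4.
(1 + q + q² + q³ + q⁴) has coefficients 1,1,1,1,1 for degrees 0…4.
Finally multiplying by (1 + q³ + q⁴), the product of all factors after the first has coefficients 1,1,1,2,3 for degrees 0…4.
[q⁴] = 1·2 + 1·1 + 1·1 + 1·1 = 5.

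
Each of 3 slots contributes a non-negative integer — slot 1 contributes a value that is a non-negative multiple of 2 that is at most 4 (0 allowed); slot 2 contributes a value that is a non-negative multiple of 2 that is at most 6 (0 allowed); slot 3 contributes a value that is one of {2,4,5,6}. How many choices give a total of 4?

The generating function for the choices is (1 + z² + z⁴)·(1 + z² + z⁴ + z⁶)·(z² + z⁴ + z⁵ + z⁶); the count is [z⁴].
(1 + z² + z⁴) has coefficients 1,0,1,0,1 for degrees 0…4.
(1 + z² + z⁴ + z⁶) has coefficients 1,0,1,0,1 for degrees 0…4.
Finally multiplying by (z² + z⁴ + z⁵ + z⁶), the product of all factors after the first has coefficients 0,0,1,0,2 for degrees 0…4.
[z⁴] = 1·2 + 1·1 + 1·0 = 3.

3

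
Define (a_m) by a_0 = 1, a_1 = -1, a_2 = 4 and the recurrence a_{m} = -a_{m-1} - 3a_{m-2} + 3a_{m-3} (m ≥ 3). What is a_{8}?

The ordinary generating function has denominator 1 + q + 3q^2 - 3q^3.
Iterating the recurrence: a_0,…,a_{8} = 1, -1, 4, 2, -17, 23, 34, -154, 121.

121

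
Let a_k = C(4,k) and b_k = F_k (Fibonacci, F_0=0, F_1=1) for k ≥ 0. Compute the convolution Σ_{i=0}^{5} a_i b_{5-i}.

This is [x^5] in the product of the two ordinary generating functions.
Σ = 1·5 + 4·3 + 6·2 + 4·1 + 1·1 + 0·0 = 34.

34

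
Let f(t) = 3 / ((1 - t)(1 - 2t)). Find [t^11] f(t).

12285

The denominator gives the recurrence a_n = 3a_(n−1) − 2a_(n−2) for n ≥ 2; the numerator fixes a_0 = 3, a_1 = 9.
Iterating: 3, 9, 21, 45, 93, 189, 381, 765, 1533, 3069, 6141, 12285, so a_11 = 12285.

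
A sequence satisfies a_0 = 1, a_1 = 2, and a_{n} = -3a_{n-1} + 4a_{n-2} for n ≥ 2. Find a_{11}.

838862

The ordinary generating function has denominator 1 + 3q - 4q^2.
Iterating the recurrence: a_0,…,a_{11} = 1, 2, -2, 14, -50, 206, -818, 3278, -13106, 52430, -209714, 838862.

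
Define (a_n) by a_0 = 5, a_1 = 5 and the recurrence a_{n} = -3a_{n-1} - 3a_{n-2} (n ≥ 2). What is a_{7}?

-135

The ordinary generating function has denominator 1 + 3t + 3t^2.
Iterating the recurrence: a_0,…,a_{7} = 5, 5, -30, 75, -135, 180, -135, -135.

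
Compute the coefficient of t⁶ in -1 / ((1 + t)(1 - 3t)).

Partial fractions give a closed form: a_n = (-1/4)·(-1)^n + (-3/4)·3^n.
At n = 6: a_6 = -547.

-547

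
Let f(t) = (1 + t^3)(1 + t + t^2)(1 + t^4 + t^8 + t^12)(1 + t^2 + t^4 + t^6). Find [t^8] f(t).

(1 + t^3) has coefficients 1,0,0,1 for degrees 0…3.
(1 + t + t^2) has coefficients 1,1,1,0,0,0,0,0,0 for degrees 0…8.
Multiplying by (1 + t^4 + t^8 + t^12) gives running coefficients 1,1,1,0,1,1,1,0,1 for degrees 0…8.
Finally multiplying by (1 + t^2 + t^4 + t^6), the product of all factors after the first has coefficients 1,1,2,1,3,2,4,2,4 for degrees 0…8.
[t^8] = 1·4 + 1·2 = 6.

6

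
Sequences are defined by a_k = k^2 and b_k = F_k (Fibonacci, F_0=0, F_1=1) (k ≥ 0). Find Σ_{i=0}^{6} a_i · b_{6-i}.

The convolution is the t^6 coefficient of A(t)B(t).
Σ = 0·8 + 1·5 + 4·3 + 9·2 + 16·1 + 25·1 + 36·0 = 76.

76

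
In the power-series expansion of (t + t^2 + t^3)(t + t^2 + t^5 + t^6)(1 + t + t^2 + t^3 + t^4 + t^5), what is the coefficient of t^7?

9

(t + t^2 + t^3) has coefficients 0,1,1,1 for degrees 0…3.
(t + t^2 + t^5 + t^6) has coefficients 0,1,1,0,0,1,1,0 for degrees 0…7.
Finally multiplying by (1 + t + t^2 + t^3 + t^4 + t^5), the product of all factors after the first has coefficients 0,1,2,2,2,3,4,3 for degrees 0…7.
[t^7] = 1·4 + 1·3 + 1·2 = 9.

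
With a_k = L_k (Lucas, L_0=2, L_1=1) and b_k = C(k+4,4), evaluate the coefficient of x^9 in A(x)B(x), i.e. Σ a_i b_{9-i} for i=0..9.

6783

Write out a_i and b_{9-i} for i = 0,…,9 and sum the products.
Σ = 2·715 + 1·495 + 3·330 + 4·210 + 7·126 + 11·70 + 18·35 + 29·15 + 47·5 + 76·1 = 6783.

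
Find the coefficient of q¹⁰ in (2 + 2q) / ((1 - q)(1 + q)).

2

Partial fractions give a closed form: a_n = (2)·1^n.
At n = 10: a_10 = 2.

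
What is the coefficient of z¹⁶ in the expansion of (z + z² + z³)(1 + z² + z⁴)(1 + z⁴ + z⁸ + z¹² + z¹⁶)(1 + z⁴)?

(z + z² + z³) has coefficients 0,1,1,1 for degrees 0…3.
(1 + z² + z⁴) has coefficients 1,0,1,0,1,0,0,0,0,0,0,0,0,0,0,0,0 for degrees 0…16.
Multiplying by (1 + z⁴ + z⁸ + z¹² + z¹⁶) gives running coefficients 1,0,1,0,2,0,1,0,2,0,1,0,2,0,1,0,2 for degrees 0…16.
Finally multiplying by (1 + z⁴), the product of all factors after the first has coefficients 1,0,1,0,3,0,2,0,4,0,2,0,4,0,2,0,4 for degrees 0…16.
[z¹⁶] = 1·0 + 1·2 + 1·0 = 2.

2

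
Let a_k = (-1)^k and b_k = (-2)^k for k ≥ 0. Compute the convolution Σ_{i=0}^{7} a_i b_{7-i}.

This is [x^7] in the product of the two ordinary generating functions.
Σ = 1·(-128) − 1·64 + 1·(-32) − 1·16 + 1·(-8) − 1·4 + 1·(-2) − 1·1 = -255.

-255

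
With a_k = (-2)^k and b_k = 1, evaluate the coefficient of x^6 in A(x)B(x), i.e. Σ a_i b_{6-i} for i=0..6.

Write out a_i and b_{6-i} for i = 0,…,6 and sum the products.
Σ = 1·1 − 2·1 + 4·1 − 8·1 + 16·1 − 32·1 + 64·1 = 43.

43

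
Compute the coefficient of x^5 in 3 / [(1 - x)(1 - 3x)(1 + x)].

819

Partial fractions give a closed form: a_n = (-3/4)·1^n + (27/8)·3^n + (3/8)·(-1)^n.
At n = 5: a_5 = 819.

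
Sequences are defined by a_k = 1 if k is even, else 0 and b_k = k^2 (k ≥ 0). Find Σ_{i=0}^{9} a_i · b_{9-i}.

165

Write out a_i and b_{9-i} for i = 0,…,9 and sum the products.
Σ = 1·81 + 0·64 + 1·49 + 0·36 + 1·25 + 0·16 + 1·9 + 0·4 + 1·1 + 0·0 = 165.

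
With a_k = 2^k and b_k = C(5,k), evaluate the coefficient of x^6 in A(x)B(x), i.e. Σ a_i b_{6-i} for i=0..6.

486

This is [x^6] in the product of the two ordinary generating functions.
Σ = 1·0 + 2·1 + 4·5 + 8·10 + 16·10 + 32·5 + 64·1 = 486.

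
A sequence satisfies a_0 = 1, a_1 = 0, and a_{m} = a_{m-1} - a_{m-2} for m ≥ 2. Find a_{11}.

1

The ordinary generating function has denominator 1 - q + q^2.
Iterating the recurrence: a_0,…,a_{11} = 1, 0, -1, -1, 0, 1, 1, 0, -1, -1, 0, 1.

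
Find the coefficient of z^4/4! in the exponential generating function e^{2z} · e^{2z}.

The EGF product rule gives c_4 = Σ_{k_1+k_2=4} C(4; k_1,k_2) · ∏ g_i(k_i), where e^{2z} gives (2)^k; e^{2z} gives (2)^k.
g_1(k) for k = 0…4: 1, 2, 4, 8, 16.
g_2(k) for k = 0…4: 1, 2, 4, 8, 16.
c_4 = Σ_k C(4,k)·g_1(k)·g_2(4−k) = 1·1·16 + 4·2·8 + 6·4·4 + 4·8·2 + 1·16·1 = 16 + 64 + 96 + 64 + 16 = 256.

256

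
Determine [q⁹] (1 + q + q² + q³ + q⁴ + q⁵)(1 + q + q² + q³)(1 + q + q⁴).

(1 + q + q² + q³ + q⁴ + q⁵) has coefficients 1,1,1,1,1,1 for degrees 0…5.
(1 + q + q² + q³) has coefficients 1,1,1,1,0,0,0,0,0,0 for degrees 0…9.
Finally multiplying by (1 + q + q⁴), the product of all factors after the first has coefficients 1,2,2,2,2,1,1,1,0,0 for degrees 0…9.
[q⁹] = 1·0 + 1·0 + 1·1 + 1·1 + 1·1 + 1·2 = 5.

5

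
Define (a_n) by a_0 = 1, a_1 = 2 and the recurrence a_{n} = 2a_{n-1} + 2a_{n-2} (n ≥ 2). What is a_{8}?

2448

The ordinary generating function has denominator 1 - 2y - 2y^2.
Iterating the recurrence: a_0,…,a_{8} = 1, 2, 6, 16, 44, 120, 328, 896, 2448.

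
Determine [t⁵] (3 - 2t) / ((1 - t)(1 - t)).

8

The denominator gives the recurrence a_n = 2a_(n−1) − a_(n−2) for n ≥ 3; the numerator fixes a_0 = 3, a_1 = 4, a_2 = 5.
Iterating: 3, 4, 5, 6, 7, 8, so a_5 = 8.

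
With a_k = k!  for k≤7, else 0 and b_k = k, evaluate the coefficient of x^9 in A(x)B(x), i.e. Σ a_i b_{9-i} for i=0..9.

The convolution is the t^9 coefficient of A(t)B(t).
Σ = 1·9 + 1·8 + 2·7 + 6·6 + 24·5 + 120·4 + 720·3 + 5040·2 + 0·1 + 0·0 = 12907.

12907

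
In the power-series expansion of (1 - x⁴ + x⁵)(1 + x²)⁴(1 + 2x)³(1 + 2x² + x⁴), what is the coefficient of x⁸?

(1 - x⁴ + x⁵) has coefficients 1,0,0,0,-1,1 for degrees 0…5.
(1 + x²)⁴ has coefficients 1,0,4,0,6,0,4,0,1 for degrees 0…8.
Multiplying by (1 + 2x)³ gives running coefficients 1,6,16,32,54,68,76,72,49 for degrees 0…8.
Finally multiplying by (1 + 2x² + x⁴), the product of all factors after the first has coefficients 1,6,18,44,87,138,200,240,255 for degrees 0…8.
[x⁸] = 1·255 − 1·87 + 1·44 = 212.

212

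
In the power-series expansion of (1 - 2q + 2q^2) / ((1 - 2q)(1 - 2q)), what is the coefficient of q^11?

The denominator gives the recurrence a_n = 4a_(n−1) − 4a_(n−2) for n ≥ 3; the numerator fixes a_0 = 1, a_1 = 2, a_2 = 6.
Iterating: 1, 2, 6, 16, 40, 96, 224, 512, 1152, 2560, 5632, 12288, so a_11 = 12288.

12288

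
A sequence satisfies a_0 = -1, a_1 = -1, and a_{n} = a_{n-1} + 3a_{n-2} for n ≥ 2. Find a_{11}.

-6160

The ordinary generating function has denominator 1 - y - 3y^2.
Iterating the recurrence: a_0,…,a_{11} = -1, -1, -4, -7, -19, -40, -97, -217, -508, -1159, -2683, -6160.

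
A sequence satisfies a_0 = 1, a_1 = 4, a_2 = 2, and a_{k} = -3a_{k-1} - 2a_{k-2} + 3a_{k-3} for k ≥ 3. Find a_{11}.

8509

The ordinary generating function has denominator 1 + 3q + 2q^2 - 3q^3.
Iterating the recurrence: a_0,…,a_{11} = 1, 4, 2, -11, 41, -95, 170, -197, -34, 1006, -3541, 8509.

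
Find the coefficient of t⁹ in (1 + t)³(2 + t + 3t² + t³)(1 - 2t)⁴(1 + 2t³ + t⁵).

(1 + t)³ has coefficients 1,3,3,1 for degrees 0…3.
(2 + t + 3t² + t³) has coefficients 2,1,3,1,0,0,0,0,0,0 for degrees 0…9.
Multiplying by (1 - 2t)⁴ gives running coefficients 2,-15,43,-63,64,-56,16,16,0,0 for degrees 0…9.
Finally multiplying by (1 + 2t³ + t⁵), the product of all factors after the first has coefficients 2,-15,43,-59,34,32,-125,187,-175,96 for degrees 0…9.
[t⁹] = 1·96 + 3·(-175) + 3·187 + 1·(-125) = 7.

7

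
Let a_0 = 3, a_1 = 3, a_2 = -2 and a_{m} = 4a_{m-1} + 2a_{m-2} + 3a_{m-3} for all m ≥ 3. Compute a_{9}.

The ordinary generating function has denominator 1 - 4y - 2y^2 - 3y^3.
Iterating the recurrence: a_0,…,a_{9} = 3, 3, -2, 7, 33, 140, 647, 2967, 13582, 62203.

62203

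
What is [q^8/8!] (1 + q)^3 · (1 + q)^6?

The EGF product rule gives c_8 = Σ_{k_1+k_2=8} C(8; k_1,k_2) · ∏ g_i(k_i), where (1+q)^3 gives the falling factorial (3)_k; (1+q)^6 gives the falling factorial (6)_k.
g_1(k) for k = 0…8: 1, 3, 6, 6, 0, 0, 0, 0, 0.
g_2(k) for k = 0…8: 1, 6, 30, 120, 360, 720, 720, 0, 0.
c_8 = Σ_k C(8,k)·g_1(k)·g_2(8−k) = 28·6·720 + 56·6·720 = 120960 + 241920 = 362880.

362880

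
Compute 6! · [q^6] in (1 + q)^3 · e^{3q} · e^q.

The EGF product rule gives c_6 = Σ_{k_1+k_2+k_3=6} C(6; k_1,k_2,k_3) · ∏ g_i(k_i), where (1+q)^3 gives the falling factorial (3)_k; e^{3q} gives (3)^k; e^q gives (1)^k.
g_1(k) for k = 0…6: 1, 3, 6, 6, 0, 0, 0.
g_2(k) for k = 0…6: 1, 3, 9, 27, 81, 243, 729.
g_3(k) for k = 0…6: 1, 1, 1, 1, 1, 1, 1.
First combine the last two factors: h(k) = Σ_j C(k,j)·g_2(j)·g_3(k−j) for k = 0…6: 1, 4, 16, 64, 256, 1024, 4096.
c_6 = Σ_k C(6,k)·g_1(k)·h(6−k) = 1·1·4096 + 6·3·1024 + 15·6·256 + 20·6·64 = 4096 + 18432 + 23040 + 7680 = 53248.

53248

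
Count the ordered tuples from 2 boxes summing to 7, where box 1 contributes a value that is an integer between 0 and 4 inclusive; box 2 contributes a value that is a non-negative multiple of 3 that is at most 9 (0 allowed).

The generating function for the choices is (1 + q + q² + q³ + q⁴)·(1 + q³ + q⁶ + q⁹); the count is [q⁷].
(1 + q + q² + q³ + q⁴) has coefficients 1,1,1,1,1 for degrees 0…4.
(1 + q³ + q⁶ + q⁹) has coefficients 1,0,0,1,0,0,1,0 for degrees 0…7.
[q⁷] = 1·0 + 1·1 + 1·0 + 1·0 + 1·1 = 2.

2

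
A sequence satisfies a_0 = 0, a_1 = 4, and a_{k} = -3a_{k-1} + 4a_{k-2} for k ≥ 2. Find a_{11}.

The ordinary generating function has denominator 1 + 3x - 4x^2.
Iterating the recurrence: a_0,…,a_{11} = 0, 4, -12, 52, -204, 820, -3276, 13108, -52428, 209716, -838860, 3355444.

3355444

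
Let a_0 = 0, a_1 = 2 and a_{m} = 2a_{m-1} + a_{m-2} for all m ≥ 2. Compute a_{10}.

The ordinary generating function has denominator 1 - 2t - t^2.
Iterating the recurrence: a_0,…,a_{10} = 0, 2, 4, 10, 24, 58, 140, 338, 816, 1970, 4756.

4756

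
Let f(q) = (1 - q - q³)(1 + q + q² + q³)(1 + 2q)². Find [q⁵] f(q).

-13

(1 - q - q³) has coefficients 1,-1,0,-1 for degrees 0…3.
(1 + q + q² + q³) has coefficients 1,1,1,1,0,0 for degrees 0…5.
Finally multiplying by (1 + 2q)², the product of all factors after the first has coefficients 1,5,9,9,8,4 for degrees 0…5.
[q⁵] = 1·4 − 1·8 − 1·9 = -13.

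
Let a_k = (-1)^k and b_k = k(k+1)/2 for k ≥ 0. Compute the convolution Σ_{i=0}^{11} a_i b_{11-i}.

Write out a_i and b_{11-i} for i = 0,…,11 and sum the products.
Σ = 1·66 − 1·55 + 1·45 − 1·36 + 1·28 − 1·21 + 1·15 − 1·10 + 1·6 − 1·3 + 1·1 − 1·0 = 36.

36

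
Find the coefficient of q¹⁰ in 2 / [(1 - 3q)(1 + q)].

88574

Partial fractions give a closed form: a_n = (3/2)·3^n + (1/2)·(-1)^n.
At n = 10: a_10 = 88574.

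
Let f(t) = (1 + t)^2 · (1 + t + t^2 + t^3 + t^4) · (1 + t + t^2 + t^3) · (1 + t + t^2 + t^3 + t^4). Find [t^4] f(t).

(1 + t)^2 has coefficients 1,2,1 for degrees 0…2.
(1 + t + t^2 + t^3 + t^4) has coefficients 1,1,1,1,1 for degrees 0…4.
Multiplying by (1 + t + t^2 + t^3) gives running coefficients 1,2,3,4,4 for degrees 0…4.
Finally multiplying by (1 + t + t^2 + t^3 + t^4), the product of all factors after the first has coefficients 1,3,6,10,14 for degrees 0…4.
[t^4] = 1·14 + 2·10 + 1·6 = 40.

40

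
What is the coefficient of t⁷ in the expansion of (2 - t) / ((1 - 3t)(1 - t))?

5467

The denominator gives the recurrence a_n = 4a_(n−1) − 3a_(n−2) for n ≥ 2; the numerator fixes a_0 = 2, a_1 = 7.
Iterating: 2, 7, 22, 67, 202, 607, 1822, 5467, so a_7 = 5467.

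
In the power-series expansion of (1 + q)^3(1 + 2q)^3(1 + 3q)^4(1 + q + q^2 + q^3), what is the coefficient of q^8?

(1 + q)^3 has coefficients 1,3,3,1 for degrees 0…3.
(1 + 2q)^3 has coefficients 1,6,12,8,0,0,0,0,0 for degrees 0…8.
Multiplying by (1 + 3q)^4 gives running coefficients 1,18,138,584,1473,2214,1836,648,0 for degrees 0…8.
Finally multiplying by (1 + q + q^2 + q^3), the product of all factors after the first has coefficients 1,19,157,741,2213,4409,6107,6171,4698 for degrees 0…8.
[q^8] = 1·4698 + 3·6171 + 3·6107 + 1·4409 = 45941.

45941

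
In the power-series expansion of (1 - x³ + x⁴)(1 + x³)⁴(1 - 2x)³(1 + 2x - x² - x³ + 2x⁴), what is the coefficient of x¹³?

(1 - x³ + x⁴) has coefficients 1,0,0,-1,1 for degrees 0…4.
(1 + x³)⁴ has coefficients 1,0,0,4,0,0,6,0,0,4,0,0,1,0 for degrees 0…13.
Multiplying by (1 - 2x)³ gives running coefficients 1,-6,12,-4,-24,48,-26,-36,72,-44,-24,48,-31,-6 for degrees 0…13.
Finally multiplying by (1 + 2x - x² - x³ + 2x⁴), the product of all factors after the first has coefficients 1,-4,-1,25,-36,-20,122,-120,-70,258,-200,-100,277,-180 for degrees 0…13.
[x¹³] = 1·(-180) − 1·(-200) + 1·258 = 278.

278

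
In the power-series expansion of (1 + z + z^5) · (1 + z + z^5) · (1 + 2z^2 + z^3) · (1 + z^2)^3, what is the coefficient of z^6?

24

(1 + z + z^5) has coefficients 1,1,0,0,0,1 for degrees 0…5.
(1 + z + z^5) has coefficients 1,1,0,0,0,1,0 for degrees 0…6.
Multiplying by (1 + 2z^2 + z^3) gives running coefficients 1,1,2,3,1,1,0 for degrees 0…6.
Finally multiplying by (1 + z^2)^3, the product of all factors after the first has coefficients 1,1,5,6,10,13,10 for degrees 0…6.
[z^6] = 1·10 + 1·13 + 1·1 = 24.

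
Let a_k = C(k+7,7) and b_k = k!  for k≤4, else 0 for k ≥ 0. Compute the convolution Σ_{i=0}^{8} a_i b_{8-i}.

25971

Write out a_i and b_{8-i} for i = 0,…,8 and sum the products.
Σ = 1·0 + 8·0 + 36·0 + 120·0 + 330·24 + 792·6 + 1716·2 + 3432·1 + 6435·1 = 25971.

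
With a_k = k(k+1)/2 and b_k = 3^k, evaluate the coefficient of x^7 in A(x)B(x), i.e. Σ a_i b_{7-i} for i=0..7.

Write out a_i and b_{7-i} for i = 0,…,7 and sum the products.
Σ = 0·2187 + 1·729 + 3·243 + 6·81 + 10·27 + 15·9 + 21·3 + 28·1 = 2440.

2440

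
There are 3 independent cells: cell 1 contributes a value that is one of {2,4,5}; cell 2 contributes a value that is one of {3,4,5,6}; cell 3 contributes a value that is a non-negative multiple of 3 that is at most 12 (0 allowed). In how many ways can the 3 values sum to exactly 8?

4

The generating function for the choices is (y^2 + y^4 + y^5)·(y^3 + y^4 + y^5 + y^6)·(1 + y^3 + y^6 + y^9 + y^12); the count is [y^8].
(y^2 + y^4 + y^5) has coefficients 0,0,1,0,1,1 for degrees 0…5.
(y^3 + y^4 + y^5 + y^6) has coefficients 0,0,0,1,1,1,1,0,0 for degrees 0…8.
Finally multiplying by (1 + y^3 + y^6 + y^9 + y^12), the product of all factors after the first has coefficients 0,0,0,1,1,1,2,1,1 for degrees 0…8.
[y^8] = 1·2 + 1·1 + 1·1 = 4.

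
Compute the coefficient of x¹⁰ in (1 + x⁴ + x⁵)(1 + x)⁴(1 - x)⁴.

(1 + x⁴ + x⁵) has coefficients 1,0,0,0,1,1 for degrees 0…5.
(1 + x)⁴ has coefficients 1,4,6,4,1,0,0,0,0,0,0 for degrees 0…10.
Finally multiplying by (1 - x)⁴, the product of all factors after the first has coefficients 1,0,-4,0,6,0,-4,0,1,0,0 for degrees 0…10.
[x¹⁰] = 1·0 + 1·(-4) + 1·0 = -4.

-4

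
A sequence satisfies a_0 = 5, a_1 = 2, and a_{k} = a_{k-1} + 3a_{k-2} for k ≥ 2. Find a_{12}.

The ordinary generating function has denominator 1 - q - 3q^2.
Iterating the recurrence: a_0,…,a_{12} = 5, 2, 17, 23, 74, 143, 365, 794, 1889, 4271, 9938, 22751, 52565.

52565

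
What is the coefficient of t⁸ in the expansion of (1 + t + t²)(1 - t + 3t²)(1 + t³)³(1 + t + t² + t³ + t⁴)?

(1 + t + t²) has coefficients 1,1,1 for degrees 0…2.
(1 - t + 3t²) has coefficients 1,-1,3,0,0,0,0,0,0 for degrees 0…8.
Multiplying by (1 + t³)³ gives running coefficients 1,-1,3,3,-3,9,3,-3,9 for degrees 0…8.
Finally multiplying by (1 + t + t² + t³ + t⁴), the product of all factors after the first has coefficients 1,0,3,6,3,11,15,9,15 for degrees 0…8.
[t⁸] = 1·15 + 1·9 + 1·15 = 39.

39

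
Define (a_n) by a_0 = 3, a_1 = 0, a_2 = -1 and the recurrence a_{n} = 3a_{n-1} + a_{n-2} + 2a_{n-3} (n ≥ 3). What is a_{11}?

43913

The ordinary generating function has denominator 1 - 3q - q^2 - 2q^3.
Iterating the recurrence: a_0,…,a_{11} = 3, 0, -1, 3, 8, 25, 89, 308, 1063, 3675, 12704, 43913.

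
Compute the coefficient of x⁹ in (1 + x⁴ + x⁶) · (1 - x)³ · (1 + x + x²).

(1 + x⁴ + x⁶) has coefficients 1,0,0,0,1,0,1 for degrees 0…6.
(1 - x)³ has coefficients 1,-3,3,-1,0,0,0,0,0,0 for degrees 0…9.
Finally multiplying by (1 + x + x²), the product of all factors after the first has coefficients 1,-2,1,-1,2,-1,0,0,0,0 for degrees 0…9.
[x⁹] = 1·0 + 1·(-1) + 1·(-1) = -2.

-2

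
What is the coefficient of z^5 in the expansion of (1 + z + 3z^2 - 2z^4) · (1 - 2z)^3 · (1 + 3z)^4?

(1 + z + 3z^2 - 2z^4) has coefficients 1,1,3,0,-2 for degrees 0…4.
(1 - 2z)^3 has coefficients 1,-6,12,-8,0,0 for degrees 0…5.
Finally multiplying by (1 + 3z)^4, the product of all factors after the first has coefficients 1,6,-6,-80,-15,378 for degrees 0…5.
[z^5] = 1·378 + 1·(-15) + 3·(-80) − 2·6 = 111.

111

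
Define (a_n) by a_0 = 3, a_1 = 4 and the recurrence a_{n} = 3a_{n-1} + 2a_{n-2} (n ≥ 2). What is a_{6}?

2814

The ordinary generating function has denominator 1 - 3z - 2z^2.
Iterating the recurrence: a_0,…,a_{6} = 3, 4, 18, 62, 222, 790, 2814.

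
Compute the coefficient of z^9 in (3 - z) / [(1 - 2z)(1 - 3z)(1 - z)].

231077

The denominator gives the recurrence a_n = 6a_(n−1) − 11a_(n−2) + 6a_(n−3) for n ≥ 3; the numerator fixes a_0 = 3, a_1 = 17, a_2 = 69.
Iterating: 3, 17, 69, 245, 813, 2597, 8109, 24965, 76173, 231077, so a_9 = 231077.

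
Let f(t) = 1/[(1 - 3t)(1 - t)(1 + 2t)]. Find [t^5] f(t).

210

Partial fractions give a closed form: a_n = (9/10)·3^n + (-1/6)·1^n + (4/15)·(-2)^n.
At n = 5: a_5 = 210.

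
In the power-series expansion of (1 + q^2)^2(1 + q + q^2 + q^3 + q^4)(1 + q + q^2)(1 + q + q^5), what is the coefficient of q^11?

(1 + q^2)^2 has coefficients 1,0,2,0,1 for degrees 0…4.
(1 + q + q^2 + q^3 + q^4) has coefficients 1,1,1,1,1,0,0,0,0,0,0,0 for degrees 0…11.
Multiplying by (1 + q + q^2) gives running coefficients 1,2,3,3,3,2,1,0,0,0,0,0 for degrees 0…11.
Finally multiplying by (1 + q + q^5), the product of all factors after the first has coefficients 1,3,5,6,6,6,5,4,3,3,2,1 for degrees 0…11.
[q^11] = 1·1 + 2·3 + 1·4 = 11.

11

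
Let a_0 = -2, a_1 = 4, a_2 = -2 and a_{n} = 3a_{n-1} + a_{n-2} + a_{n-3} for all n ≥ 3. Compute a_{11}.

The ordinary generating function has denominator 1 - 3z - z^2 - z^3.
Iterating the recurrence: a_0,…,a_{11} = -2, 4, -2, -4, -10, -36, -122, -412, -1394, -4716, -15954, -53972.

-53972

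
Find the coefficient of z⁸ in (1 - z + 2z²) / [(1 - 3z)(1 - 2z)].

The denominator gives the recurrence a_n = 5a_(n−1) − 6a_(n−2) for n ≥ 3; the numerator fixes a_0 = 1, a_1 = 4, a_2 = 16.
Iterating: 1, 4, 16, 56, 184, 584, 1816, 5576, 16984, so a_8 = 16984.

16984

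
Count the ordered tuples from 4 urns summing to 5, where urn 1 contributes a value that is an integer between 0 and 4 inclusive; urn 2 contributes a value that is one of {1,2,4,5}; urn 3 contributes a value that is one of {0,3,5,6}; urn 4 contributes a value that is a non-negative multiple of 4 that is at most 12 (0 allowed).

7

The generating function for the choices is (1 + z + z^2 + z^3 + z^4)·(z + z^2 + z^4 + z^5)·(1 + z^3 + z^5 + z^6)·(1 + z^4 + z^8 + z^12); the count is [z^5].
(1 + z + z^2 + z^3 + z^4) has coefficients 1,1,1,1,1 for degrees 0…4.
(z + z^2 + z^4 + z^5) has coefficients 0,1,1,0,1,1 for degrees 0…5.
Multiplying by (1 + z^3 + z^5 + z^6) gives running coefficients 0,1,1,0,2,2 for degrees 0…5.
Finally multiplying by (1 + z^4 + z^8 + z^12), the product of all factors after the first has coefficients 0,1,1,0,2,3 for degrees 0…5.
[z^5] = 1·3 + 1·2 + 1·0 + 1·1 + 1·1 = 7.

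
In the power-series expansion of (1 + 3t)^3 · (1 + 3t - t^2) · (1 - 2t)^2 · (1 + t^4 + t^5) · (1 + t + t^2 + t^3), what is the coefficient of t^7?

(1 + 3t)^3 has coefficients 1,9,27,27 for degrees 0…3.
(1 + 3t - t^2) has coefficients 1,3,-1,0,0,0,0,0 for degrees 0…7.
Multiplying by (1 - 2t)^2 gives running coefficients 1,-1,-9,16,-4,0,0,0 for degrees 0…7.
Multiplying by (1 + t^4 + t^5) gives running coefficients 1,-1,-9,16,-3,0,-10,7 for degrees 0…7.
Finally multiplying by (1 + t + t^2 + t^3), the product of all factors after the first has coefficients 1,0,-9,7,3,4,3,-6 for degrees 0…7.
[t^7] = 1·(-6) + 9·3 + 27·4 + 27·3 = 210.

210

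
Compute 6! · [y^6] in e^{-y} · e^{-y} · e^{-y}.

729

The EGF product rule gives c_6 = Σ_{k_1+k_2+k_3=6} C(6; k_1,k_2,k_3) · ∏ g_i(k_i), where e^{-y} gives (-1)^k; e^{-y} gives (-1)^k; e^{-y} gives (-1)^k.
g_1(k) for k = 0…6: 1, -1, 1, -1, 1, -1, 1.
g_2(k) for k = 0…6: 1, -1, 1, -1, 1, -1, 1.
g_3(k) for k = 0…6: 1, -1, 1, -1, 1, -1, 1.
First combine the last two factors: h(k) = Σ_j C(k,j)·g_2(j)·g_3(k−j) for k = 0…6: 1, -2, 4, -8, 16, -32, 64.
c_6 = Σ_k C(6,k)·g_1(k)·h(6−k) = 1·1·64 + 6·(-1)·(-32) + 15·1·16 + 20·(-1)·(-8) + 15·1·4 + 6·(-1)·(-2) + 1·1·1 = 64 + 192 + 240 + 160 + 60 + 12 + 1 = 729.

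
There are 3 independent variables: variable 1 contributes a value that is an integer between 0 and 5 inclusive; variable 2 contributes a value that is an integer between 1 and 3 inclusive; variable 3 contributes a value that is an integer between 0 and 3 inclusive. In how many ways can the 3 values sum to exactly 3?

6

The generating function for the choices is (1 + z + z^2 + z^3 + z^4 + z^5)·(z + z^2 + z^3)·(1 + z + z^2 + z^3); the count is [z^3].
(1 + z + z^2 + z^3 + z^4 + z^5) has coefficients 1,1,1,1 for degrees 0…3.
(z + z^2 + z^3) has coefficients 0,1,1,1 for degrees 0…3.
Finally multiplying by (1 + z + z^2 + z^3), the product of all factors after the first has coefficients 0,1,2,3 for degrees 0…3.
[z^3] = 1·3 + 1·2 + 1·1 + 1·0 = 6.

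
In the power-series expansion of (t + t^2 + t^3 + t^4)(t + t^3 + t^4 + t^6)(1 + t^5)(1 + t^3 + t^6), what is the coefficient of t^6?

3

(t + t^2 + t^3 + t^4) has coefficients 0,1,1,1,1 for degrees 0…4.
(t + t^3 + t^4 + t^6) has coefficients 0,1,0,1,1,0,1 for degrees 0…6.
Multiplying by (1 + t^5) gives running coefficients 0,1,0,1,1,0,2 for degrees 0…6.
Finally multiplying by (1 + t^3 + t^6), the product of all factors after the first has coefficients 0,1,0,1,2,0,3 for degrees 0…6.
[t^6] = 1·0 + 1·2 + 1·1 + 1·0 = 3.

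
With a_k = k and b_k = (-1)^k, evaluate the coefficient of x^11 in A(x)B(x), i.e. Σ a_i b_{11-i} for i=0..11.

Write out a_i and b_{11-i} for i = 0,…,11 and sum the products.
Σ = 0·(-1) + 1·1 + 2·(-1) + 3·1 + 4·(-1) + 5·1 + 6·(-1) + 7·1 + 8·(-1) + 9·1 + 10·(-1) + 11·1 = 6.

6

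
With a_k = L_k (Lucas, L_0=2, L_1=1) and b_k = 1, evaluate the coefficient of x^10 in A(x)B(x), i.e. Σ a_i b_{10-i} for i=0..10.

321

Write out a_i and b_{10-i} for i = 0,…,10 and sum the products.
Σ = 2·1 + 1·1 + 3·1 + 4·1 + 7·1 + 11·1 + 18·1 + 29·1 + 47·1 + 76·1 + 123·1 = 321.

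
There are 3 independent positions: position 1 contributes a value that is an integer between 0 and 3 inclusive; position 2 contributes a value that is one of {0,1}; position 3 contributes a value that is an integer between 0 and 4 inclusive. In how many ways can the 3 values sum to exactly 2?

The generating function for the choices is (1 + y + y^2 + y^3)·(1 + y)·(1 + y + y^2 + y^3 + y^4); the count is [y^2].
(1 + y + y^2 + y^3) has coefficients 1,1,1 for degrees 0…2.
(1 + y) has coefficients 1,1,0 for degrees 0…2.
Finally multiplying by (1 + y + y^2 + y^3 + y^4), the product of all factors after the first has coefficients 1,2,2 for degrees 0…2.
[y^2] = 1·2 + 1·2 + 1·1 = 5.

5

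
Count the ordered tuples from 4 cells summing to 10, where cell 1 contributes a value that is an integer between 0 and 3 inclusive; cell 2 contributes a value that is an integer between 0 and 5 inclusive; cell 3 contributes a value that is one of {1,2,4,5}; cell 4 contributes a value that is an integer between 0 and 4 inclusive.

59

The generating function for the choices is (1 + y + y² + y³)·(1 + y + y² + y³ + y⁴ + y⁵)·(y + y² + y⁴ + y⁵)·(1 + y + y² + y³ + y⁴); the count is [y¹⁰].
(1 + y + y² + y³) has coefficients 1,1,1,1 for degrees 0…3.
(1 + y + y² + y³ + y⁴ + y⁵) has coefficients 1,1,1,1,1,1,0,0,0,0,0 for degrees 0…10.
Multiplying by (y + y² + y⁴ + y⁵) gives running coefficients 0,1,2,2,3,4,4,3,2,2,1 for degrees 0…10.
Finally multiplying by (1 + y + y² + y³ + y⁴), the product of all factors after the first has coefficients 0,1,3,5,8,12,15,16,16,15,12 for degrees 0…10.
[y¹⁰] = 1·12 + 1·15 + 1·16 + 1·16 = 59.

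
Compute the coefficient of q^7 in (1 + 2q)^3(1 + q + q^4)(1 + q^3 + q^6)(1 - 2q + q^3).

(1 + 2q)^3 has coefficients 1,6,12,8 for degrees 0…3.
(1 + q + q^4) has coefficients 1,1,0,0,1,0,0,0 for degrees 0…7.
Multiplying by (1 + q^3 + q^6) gives running coefficients 1,1,0,1,2,0,1,2 for degrees 0…7.
Finally multiplying by (1 - 2q + q^3), the product of all factors after the first has coefficients 1,-1,-2,2,1,-4,2,2 for degrees 0…7.
[q^7] = 1·2 + 6·2 + 12·(-4) + 8·1 = -26.

-26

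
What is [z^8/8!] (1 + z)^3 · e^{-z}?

-191

The EGF product rule gives c_8 = Σ_{k_1+k_2=8} C(8; k_1,k_2) · ∏ g_i(k_i), where (1+z)^3 gives the falling factorial (3)_k; e^{-z} gives (-1)^k.
g_1(k) for k = 0…8: 1, 3, 6, 6, 0, 0, 0, 0, 0.
g_2(k) for k = 0…8: 1, -1, 1, -1, 1, -1, 1, -1, 1.
c_8 = Σ_k C(8,k)·g_1(k)·g_2(8−k) = 1·1·1 + 8·3·(-1) + 28·6·1 + 56·6·(-1) = 1 − 24 + 168 − 336 = -191.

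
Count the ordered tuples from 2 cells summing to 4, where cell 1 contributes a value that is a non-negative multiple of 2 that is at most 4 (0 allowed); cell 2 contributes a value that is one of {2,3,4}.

2

The generating function for the choices is (1 + y² + y⁴)·(y² + y³ + y⁴); the count is [y⁴].
(1 + y² + y⁴) has coefficients 1,0,1,0,1 for degrees 0…4.
(y² + y³ + y⁴) has coefficients 0,0,1,1,1 for degrees 0…4.
[y⁴] = 1·1 + 1·1 + 1·0 = 2.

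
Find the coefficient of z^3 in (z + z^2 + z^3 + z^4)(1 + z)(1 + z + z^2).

5

(z + z^2 + z^3 + z^4) has coefficients 0,1,1,1 for degrees 0…3.
(1 + z) has coefficients 1,1,0,0 for degrees 0…3.
Finally multiplying by (1 + z + z^2), the product of all factors after the first has coefficients 1,2,2,1 for degrees 0…3.
[z^3] = 1·2 + 1·2 + 1·1 = 5.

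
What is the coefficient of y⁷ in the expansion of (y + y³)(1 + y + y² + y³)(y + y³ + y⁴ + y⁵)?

6

(y + y³) has coefficients 0,1,0,1 for degrees 0…3.
(1 + y + y² + y³) has coefficients 1,1,1,1,0,0,0,0 for degrees 0…7.
Finally multiplying by (y + y³ + y⁴ + y⁵), the product of all factors after the first has coefficients 0,1,1,2,3,3,3,2 for degrees 0…7.
[y⁷] = 1·3 + 1·3 = 6.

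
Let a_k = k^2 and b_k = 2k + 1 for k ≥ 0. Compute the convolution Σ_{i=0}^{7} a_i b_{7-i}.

The convolution is the t^7 coefficient of A(t)B(t).
Σ = 0·15 + 1·13 + 4·11 + 9·9 + 16·7 + 25·5 + 36·3 + 49·1 = 532.

532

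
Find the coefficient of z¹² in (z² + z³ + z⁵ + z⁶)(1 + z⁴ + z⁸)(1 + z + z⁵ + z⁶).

4

(z² + z³ + z⁵ + z⁶) has coefficients 0,0,1,1,0,1,1 for degrees 0…6.
(1 + z⁴ + z⁸) has coefficients 1,0,0,0,1,0,0,0,1,0,0,0,0 for degrees 0…12.
Finally multiplying by (1 + z + z⁵ + z⁶), the product of all factors after the first has coefficients 1,1,0,0,1,2,1,0,1,2,1,0,0 for degrees 0…12.
[z¹²] = 1·1 + 1·2 + 1·0 + 1·1 = 4.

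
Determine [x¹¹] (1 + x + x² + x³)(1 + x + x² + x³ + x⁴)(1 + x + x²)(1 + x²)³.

32

(1 + x + x² + x³) has coefficients 1,1,1,1 for degrees 0…3.
(1 + x + x² + x³ + x⁴) has coefficients 1,1,1,1,1,0,0,0,0,0,0,0 for degrees 0…11.
Multiplying by (1 + x + x²) gives running coefficients 1,2,3,3,3,2,1,0,0,0,0,0 for degrees 0…11.
Finally multiplying by (1 + x²)³, the product of all factors after the first has coefficients 1,2,6,9,15,17,20,17,15,9,6,2 for degrees 0…11.
[x¹¹] = 1·2 + 1·6 + 1·9 + 1·15 = 32.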